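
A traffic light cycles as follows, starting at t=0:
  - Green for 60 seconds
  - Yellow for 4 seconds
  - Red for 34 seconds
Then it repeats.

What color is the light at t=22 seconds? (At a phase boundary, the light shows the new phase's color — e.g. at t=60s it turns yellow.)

Cycle length = 60 + 4 + 34 = 98s
t = 22, phase_t = 22 mod 98 = 22
22 < 60 (green end) → GREEN

Answer: green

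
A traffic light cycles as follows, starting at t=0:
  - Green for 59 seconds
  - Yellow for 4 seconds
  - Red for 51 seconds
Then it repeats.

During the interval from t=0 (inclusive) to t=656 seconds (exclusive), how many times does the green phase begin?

Cycle = 59+4+51 = 114s
green phase starts at t = k*114 + 0 for k=0,1,2,...
Need k*114+0 < 656 → k < 5.754
k ∈ {0, ..., 5} → 6 starts

Answer: 6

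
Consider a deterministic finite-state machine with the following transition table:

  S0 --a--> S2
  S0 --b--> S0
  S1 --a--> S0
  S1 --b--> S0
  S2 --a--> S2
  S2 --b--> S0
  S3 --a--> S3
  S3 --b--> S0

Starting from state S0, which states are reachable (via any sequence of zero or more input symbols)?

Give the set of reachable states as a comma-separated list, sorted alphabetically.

Answer: S0, S2

Derivation:
BFS from S0:
  visit S0: S0--a-->S2 (new), S0--b-->S0 (seen)
  visit S2: S2--a-->S2 (seen), S2--b-->S0 (seen)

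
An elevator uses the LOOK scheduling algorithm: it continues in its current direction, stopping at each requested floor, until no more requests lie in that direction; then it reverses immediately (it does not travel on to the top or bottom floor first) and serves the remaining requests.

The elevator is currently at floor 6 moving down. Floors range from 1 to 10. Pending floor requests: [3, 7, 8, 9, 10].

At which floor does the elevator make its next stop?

Answer: 3

Derivation:
Current floor: 6, direction: down
Requests above: [7, 8, 9, 10]
Requests below: [3]
Moving down and requests lie below → nearest below is max([3]) = 3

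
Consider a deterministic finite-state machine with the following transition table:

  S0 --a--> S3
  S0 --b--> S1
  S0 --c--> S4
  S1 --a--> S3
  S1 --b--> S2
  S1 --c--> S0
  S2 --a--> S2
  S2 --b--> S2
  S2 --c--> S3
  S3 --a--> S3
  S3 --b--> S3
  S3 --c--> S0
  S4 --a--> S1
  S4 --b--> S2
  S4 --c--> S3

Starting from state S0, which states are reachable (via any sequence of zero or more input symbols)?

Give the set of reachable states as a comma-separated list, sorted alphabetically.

BFS from S0:
  visit S0: S0--a-->S3 (new), S0--b-->S1 (new), S0--c-->S4 (new)
  visit S3: S3--a-->S3 (seen), S3--b-->S3 (seen), S3--c-->S0 (seen)
  visit S1: S1--a-->S3 (seen), S1--b-->S2 (new), S1--c-->S0 (seen)
  visit S4: S4--a-->S1 (seen), S4--b-->S2 (seen), S4--c-->S3 (seen)
  visit S2: S2--a-->S2 (seen), S2--b-->S2 (seen), S2--c-->S3 (seen)

Answer: S0, S1, S2, S3, S4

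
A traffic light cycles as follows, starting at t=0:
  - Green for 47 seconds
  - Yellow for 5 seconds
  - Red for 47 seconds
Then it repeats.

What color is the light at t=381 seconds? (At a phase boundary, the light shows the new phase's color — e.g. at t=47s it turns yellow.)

Cycle length = 47 + 5 + 47 = 99s
t = 381, phase_t = 381 mod 99 = 84
84 >= 52 → RED

Answer: red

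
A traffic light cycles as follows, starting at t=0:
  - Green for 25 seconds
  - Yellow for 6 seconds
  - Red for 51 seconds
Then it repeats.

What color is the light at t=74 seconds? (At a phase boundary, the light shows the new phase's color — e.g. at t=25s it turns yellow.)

Cycle length = 25 + 6 + 51 = 82s
t = 74, phase_t = 74 mod 82 = 74
74 >= 31 → RED

Answer: red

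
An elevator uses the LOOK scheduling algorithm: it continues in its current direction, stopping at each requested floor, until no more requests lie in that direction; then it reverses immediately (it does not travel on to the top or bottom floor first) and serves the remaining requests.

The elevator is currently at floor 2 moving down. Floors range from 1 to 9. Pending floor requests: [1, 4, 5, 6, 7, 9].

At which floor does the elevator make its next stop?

Current floor: 2, direction: down
Requests above: [4, 5, 6, 7, 9]
Requests below: [1]
Moving down and requests lie below → nearest below is max([1]) = 1

Answer: 1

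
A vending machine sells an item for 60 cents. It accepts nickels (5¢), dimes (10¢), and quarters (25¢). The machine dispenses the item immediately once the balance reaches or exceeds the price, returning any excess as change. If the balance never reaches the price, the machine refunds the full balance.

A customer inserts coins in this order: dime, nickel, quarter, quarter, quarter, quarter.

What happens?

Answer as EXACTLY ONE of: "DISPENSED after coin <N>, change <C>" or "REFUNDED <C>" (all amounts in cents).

Answer: DISPENSED after coin 4, change 5

Derivation:
Price: 60¢
Coin 1 (dime, 10¢): balance = 10¢
Coin 2 (nickel, 5¢): balance = 15¢
Coin 3 (quarter, 25¢): balance = 40¢
Coin 4 (quarter, 25¢): balance = 65¢
  → balance >= price → DISPENSE, change = 65 - 60 = 5¢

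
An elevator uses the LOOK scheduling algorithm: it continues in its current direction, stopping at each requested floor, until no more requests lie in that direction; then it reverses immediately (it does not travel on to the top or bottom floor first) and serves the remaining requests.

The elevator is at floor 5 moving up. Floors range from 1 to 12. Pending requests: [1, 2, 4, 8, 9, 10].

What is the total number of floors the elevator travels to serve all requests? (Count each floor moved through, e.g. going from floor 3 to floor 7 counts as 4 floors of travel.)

Answer: 14

Derivation:
Start at floor 5 moving up, LOOK stop order: [8, 9, 10, 4, 2, 1]
  5 → 8: |8-5| = 3, total = 3
  8 → 9: |9-8| = 1, total = 4
  9 → 10: |10-9| = 1, total = 5
  10 → 4: |4-10| = 6, total = 11
  4 → 2: |2-4| = 2, total = 13
  2 → 1: |1-2| = 1, total = 14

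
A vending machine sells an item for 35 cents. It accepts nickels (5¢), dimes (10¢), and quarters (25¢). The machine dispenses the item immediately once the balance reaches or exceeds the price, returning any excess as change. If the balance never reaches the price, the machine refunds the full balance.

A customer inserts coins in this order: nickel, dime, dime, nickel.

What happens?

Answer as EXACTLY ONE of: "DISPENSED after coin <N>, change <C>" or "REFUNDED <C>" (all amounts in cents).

Answer: REFUNDED 30

Derivation:
Price: 35¢
Coin 1 (nickel, 5¢): balance = 5¢
Coin 2 (dime, 10¢): balance = 15¢
Coin 3 (dime, 10¢): balance = 25¢
Coin 4 (nickel, 5¢): balance = 30¢
All coins inserted, balance 30¢ < price 35¢ → REFUND 30¢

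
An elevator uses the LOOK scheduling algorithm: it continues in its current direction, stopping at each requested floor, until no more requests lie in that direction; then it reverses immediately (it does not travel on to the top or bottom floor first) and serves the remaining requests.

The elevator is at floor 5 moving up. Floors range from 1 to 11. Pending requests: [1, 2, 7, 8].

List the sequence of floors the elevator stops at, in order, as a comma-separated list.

Current: 5, moving UP
Serve above first (ascending): [7, 8]
Then reverse, serve below (descending): [2, 1]

Answer: 7, 8, 2, 1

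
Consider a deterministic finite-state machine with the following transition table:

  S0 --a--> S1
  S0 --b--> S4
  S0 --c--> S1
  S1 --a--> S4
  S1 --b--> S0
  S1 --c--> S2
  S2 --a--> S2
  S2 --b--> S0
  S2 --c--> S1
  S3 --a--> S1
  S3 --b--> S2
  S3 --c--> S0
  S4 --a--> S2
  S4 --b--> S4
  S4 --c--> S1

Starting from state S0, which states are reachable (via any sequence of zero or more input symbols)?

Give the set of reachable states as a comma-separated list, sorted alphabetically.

BFS from S0:
  visit S0: S0--a-->S1 (new), S0--b-->S4 (new), S0--c-->S1 (seen)
  visit S1: S1--a-->S4 (seen), S1--b-->S0 (seen), S1--c-->S2 (new)
  visit S4: S4--a-->S2 (seen), S4--b-->S4 (seen), S4--c-->S1 (seen)
  visit S2: S2--a-->S2 (seen), S2--b-->S0 (seen), S2--c-->S1 (seen)

Answer: S0, S1, S2, S4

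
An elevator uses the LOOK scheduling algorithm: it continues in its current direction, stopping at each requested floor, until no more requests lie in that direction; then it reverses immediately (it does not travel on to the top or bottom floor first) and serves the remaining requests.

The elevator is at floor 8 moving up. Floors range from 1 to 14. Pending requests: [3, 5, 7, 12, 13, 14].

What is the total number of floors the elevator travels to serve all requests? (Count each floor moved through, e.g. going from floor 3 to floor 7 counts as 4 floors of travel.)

Answer: 17

Derivation:
Start at floor 8 moving up, LOOK stop order: [12, 13, 14, 7, 5, 3]
  8 → 12: |12-8| = 4, total = 4
  12 → 13: |13-12| = 1, total = 5
  13 → 14: |14-13| = 1, total = 6
  14 → 7: |7-14| = 7, total = 13
  7 → 5: |5-7| = 2, total = 15
  5 → 3: |3-5| = 2, total = 17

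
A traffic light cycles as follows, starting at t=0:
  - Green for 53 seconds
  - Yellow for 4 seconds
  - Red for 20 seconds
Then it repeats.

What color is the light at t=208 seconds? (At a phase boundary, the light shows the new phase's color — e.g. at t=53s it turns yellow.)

Cycle length = 53 + 4 + 20 = 77s
t = 208, phase_t = 208 mod 77 = 54
53 <= 54 < 57 (yellow end) → YELLOW

Answer: yellow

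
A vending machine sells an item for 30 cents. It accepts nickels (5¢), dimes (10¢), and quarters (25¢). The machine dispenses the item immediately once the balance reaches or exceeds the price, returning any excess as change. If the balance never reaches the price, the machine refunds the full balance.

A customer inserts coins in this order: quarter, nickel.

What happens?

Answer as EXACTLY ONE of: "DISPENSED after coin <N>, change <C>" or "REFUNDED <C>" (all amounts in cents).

Answer: DISPENSED after coin 2, change 0

Derivation:
Price: 30¢
Coin 1 (quarter, 25¢): balance = 25¢
Coin 2 (nickel, 5¢): balance = 30¢
  → balance >= price → DISPENSE, change = 30 - 30 = 0¢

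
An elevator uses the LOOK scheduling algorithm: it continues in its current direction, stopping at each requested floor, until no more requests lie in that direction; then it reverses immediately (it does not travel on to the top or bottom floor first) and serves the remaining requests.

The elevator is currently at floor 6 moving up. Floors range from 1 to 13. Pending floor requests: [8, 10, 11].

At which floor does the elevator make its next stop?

Answer: 8

Derivation:
Current floor: 6, direction: up
Requests above: [8, 10, 11]
Requests below: []
Moving up and requests lie above → nearest above is min([8, 10, 11]) = 8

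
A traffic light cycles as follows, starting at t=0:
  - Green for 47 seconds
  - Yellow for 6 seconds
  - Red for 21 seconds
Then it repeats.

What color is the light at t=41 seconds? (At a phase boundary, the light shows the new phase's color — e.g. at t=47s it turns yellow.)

Cycle length = 47 + 6 + 21 = 74s
t = 41, phase_t = 41 mod 74 = 41
41 < 47 (green end) → GREEN

Answer: green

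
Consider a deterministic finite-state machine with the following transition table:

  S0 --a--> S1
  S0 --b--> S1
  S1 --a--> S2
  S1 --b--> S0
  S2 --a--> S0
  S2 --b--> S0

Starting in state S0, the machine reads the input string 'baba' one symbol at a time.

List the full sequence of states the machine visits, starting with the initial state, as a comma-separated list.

Answer: S0, S1, S2, S0, S1

Derivation:
Start: S0
  read 'b': S0 --b--> S1
  read 'a': S1 --a--> S2
  read 'b': S2 --b--> S0
  read 'a': S0 --a--> S1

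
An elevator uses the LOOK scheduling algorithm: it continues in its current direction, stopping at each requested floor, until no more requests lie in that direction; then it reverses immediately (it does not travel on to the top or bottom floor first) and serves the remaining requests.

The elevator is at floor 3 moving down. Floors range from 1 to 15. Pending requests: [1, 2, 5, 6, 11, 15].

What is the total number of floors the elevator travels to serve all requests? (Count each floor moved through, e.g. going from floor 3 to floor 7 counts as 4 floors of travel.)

Start at floor 3 moving down, LOOK stop order: [2, 1, 5, 6, 11, 15]
  3 → 2: |2-3| = 1, total = 1
  2 → 1: |1-2| = 1, total = 2
  1 → 5: |5-1| = 4, total = 6
  5 → 6: |6-5| = 1, total = 7
  6 → 11: |11-6| = 5, total = 12
  11 → 15: |15-11| = 4, total = 16

Answer: 16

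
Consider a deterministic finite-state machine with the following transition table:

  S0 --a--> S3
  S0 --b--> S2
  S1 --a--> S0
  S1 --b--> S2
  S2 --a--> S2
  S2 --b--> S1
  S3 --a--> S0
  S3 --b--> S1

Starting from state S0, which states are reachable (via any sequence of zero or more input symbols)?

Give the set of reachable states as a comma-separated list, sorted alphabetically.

Answer: S0, S1, S2, S3

Derivation:
BFS from S0:
  visit S0: S0--a-->S3 (new), S0--b-->S2 (new)
  visit S3: S3--a-->S0 (seen), S3--b-->S1 (new)
  visit S2: S2--a-->S2 (seen), S2--b-->S1 (seen)
  visit S1: S1--a-->S0 (seen), S1--b-->S2 (seen)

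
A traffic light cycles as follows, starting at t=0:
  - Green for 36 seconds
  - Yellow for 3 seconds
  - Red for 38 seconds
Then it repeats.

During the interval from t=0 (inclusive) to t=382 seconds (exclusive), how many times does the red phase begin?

Cycle = 36+3+38 = 77s
red phase starts at t = k*77 + 39 for k=0,1,2,...
Need k*77+39 < 382 → k < 4.455
k ∈ {0, ..., 4} → 5 starts

Answer: 5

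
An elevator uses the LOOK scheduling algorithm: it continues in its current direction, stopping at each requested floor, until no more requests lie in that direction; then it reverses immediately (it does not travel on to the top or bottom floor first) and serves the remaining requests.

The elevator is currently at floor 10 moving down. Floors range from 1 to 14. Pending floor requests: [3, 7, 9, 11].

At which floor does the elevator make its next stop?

Answer: 9

Derivation:
Current floor: 10, direction: down
Requests above: [11]
Requests below: [3, 7, 9]
Moving down and requests lie below → nearest below is max([3, 7, 9]) = 9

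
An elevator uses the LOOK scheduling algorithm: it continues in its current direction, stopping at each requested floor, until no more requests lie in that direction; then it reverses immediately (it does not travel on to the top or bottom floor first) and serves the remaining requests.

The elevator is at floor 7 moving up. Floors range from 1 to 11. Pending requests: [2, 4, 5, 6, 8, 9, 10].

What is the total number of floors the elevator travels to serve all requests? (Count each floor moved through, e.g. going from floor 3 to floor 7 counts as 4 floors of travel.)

Start at floor 7 moving up, LOOK stop order: [8, 9, 10, 6, 5, 4, 2]
  7 → 8: |8-7| = 1, total = 1
  8 → 9: |9-8| = 1, total = 2
  9 → 10: |10-9| = 1, total = 3
  10 → 6: |6-10| = 4, total = 7
  6 → 5: |5-6| = 1, total = 8
  5 → 4: |4-5| = 1, total = 9
  4 → 2: |2-4| = 2, total = 11

Answer: 11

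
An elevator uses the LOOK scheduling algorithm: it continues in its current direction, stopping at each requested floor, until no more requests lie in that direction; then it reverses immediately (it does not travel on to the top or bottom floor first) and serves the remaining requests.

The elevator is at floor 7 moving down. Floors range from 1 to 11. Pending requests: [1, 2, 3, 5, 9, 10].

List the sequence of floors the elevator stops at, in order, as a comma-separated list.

Answer: 5, 3, 2, 1, 9, 10

Derivation:
Current: 7, moving DOWN
Serve below first (descending): [5, 3, 2, 1]
Then reverse, serve above (ascending): [9, 10]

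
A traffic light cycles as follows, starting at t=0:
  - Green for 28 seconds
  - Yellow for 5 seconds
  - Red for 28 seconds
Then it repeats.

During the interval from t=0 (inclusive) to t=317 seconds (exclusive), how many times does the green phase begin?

Answer: 6

Derivation:
Cycle = 28+5+28 = 61s
green phase starts at t = k*61 + 0 for k=0,1,2,...
Need k*61+0 < 317 → k < 5.197
k ∈ {0, ..., 5} → 6 starts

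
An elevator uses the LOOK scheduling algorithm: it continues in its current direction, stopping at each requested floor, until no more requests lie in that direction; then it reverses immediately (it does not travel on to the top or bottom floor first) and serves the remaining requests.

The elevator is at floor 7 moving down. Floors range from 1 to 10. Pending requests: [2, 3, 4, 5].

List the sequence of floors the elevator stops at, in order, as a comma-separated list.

Current: 7, moving DOWN
Serve below first (descending): [5, 4, 3, 2]
Then reverse, serve above (ascending): []

Answer: 5, 4, 3, 2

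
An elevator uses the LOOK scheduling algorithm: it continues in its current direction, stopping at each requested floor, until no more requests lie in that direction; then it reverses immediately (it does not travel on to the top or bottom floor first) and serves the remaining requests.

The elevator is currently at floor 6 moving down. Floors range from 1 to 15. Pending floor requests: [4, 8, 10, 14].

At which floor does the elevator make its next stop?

Answer: 4

Derivation:
Current floor: 6, direction: down
Requests above: [8, 10, 14]
Requests below: [4]
Moving down and requests lie below → nearest below is max([4]) = 4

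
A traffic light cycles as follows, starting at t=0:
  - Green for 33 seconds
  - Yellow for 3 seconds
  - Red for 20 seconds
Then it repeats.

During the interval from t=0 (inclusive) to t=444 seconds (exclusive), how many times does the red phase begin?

Cycle = 33+3+20 = 56s
red phase starts at t = k*56 + 36 for k=0,1,2,...
Need k*56+36 < 444 → k < 7.286
k ∈ {0, ..., 7} → 8 starts

Answer: 8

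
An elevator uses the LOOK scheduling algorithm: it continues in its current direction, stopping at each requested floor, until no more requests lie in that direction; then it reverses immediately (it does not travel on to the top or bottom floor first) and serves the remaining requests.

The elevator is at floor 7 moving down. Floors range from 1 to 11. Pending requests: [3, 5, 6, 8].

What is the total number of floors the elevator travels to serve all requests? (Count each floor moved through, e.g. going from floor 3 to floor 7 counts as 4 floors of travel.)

Start at floor 7 moving down, LOOK stop order: [6, 5, 3, 8]
  7 → 6: |6-7| = 1, total = 1
  6 → 5: |5-6| = 1, total = 2
  5 → 3: |3-5| = 2, total = 4
  3 → 8: |8-3| = 5, total = 9

Answer: 9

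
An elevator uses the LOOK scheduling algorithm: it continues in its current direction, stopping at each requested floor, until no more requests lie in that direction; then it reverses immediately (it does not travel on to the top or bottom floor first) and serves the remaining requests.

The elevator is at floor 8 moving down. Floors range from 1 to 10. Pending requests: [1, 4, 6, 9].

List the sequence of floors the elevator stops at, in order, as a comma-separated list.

Answer: 6, 4, 1, 9

Derivation:
Current: 8, moving DOWN
Serve below first (descending): [6, 4, 1]
Then reverse, serve above (ascending): [9]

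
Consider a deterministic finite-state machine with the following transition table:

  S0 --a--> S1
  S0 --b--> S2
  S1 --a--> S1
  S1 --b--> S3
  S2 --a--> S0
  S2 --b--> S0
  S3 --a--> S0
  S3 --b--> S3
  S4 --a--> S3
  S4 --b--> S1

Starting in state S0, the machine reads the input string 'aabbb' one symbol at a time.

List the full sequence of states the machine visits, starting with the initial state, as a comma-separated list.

Start: S0
  read 'a': S0 --a--> S1
  read 'a': S1 --a--> S1
  read 'b': S1 --b--> S3
  read 'b': S3 --b--> S3
  read 'b': S3 --b--> S3

Answer: S0, S1, S1, S3, S3, S3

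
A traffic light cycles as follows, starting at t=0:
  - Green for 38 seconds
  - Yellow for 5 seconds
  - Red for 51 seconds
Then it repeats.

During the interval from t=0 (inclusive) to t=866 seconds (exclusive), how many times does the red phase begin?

Cycle = 38+5+51 = 94s
red phase starts at t = k*94 + 43 for k=0,1,2,...
Need k*94+43 < 866 → k < 8.755
k ∈ {0, ..., 8} → 9 starts

Answer: 9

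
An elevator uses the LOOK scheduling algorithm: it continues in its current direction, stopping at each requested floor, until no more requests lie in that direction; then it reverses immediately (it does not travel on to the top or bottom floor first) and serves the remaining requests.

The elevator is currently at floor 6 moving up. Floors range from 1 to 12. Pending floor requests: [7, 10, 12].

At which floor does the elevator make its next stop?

Answer: 7

Derivation:
Current floor: 6, direction: up
Requests above: [7, 10, 12]
Requests below: []
Moving up and requests lie above → nearest above is min([7, 10, 12]) = 7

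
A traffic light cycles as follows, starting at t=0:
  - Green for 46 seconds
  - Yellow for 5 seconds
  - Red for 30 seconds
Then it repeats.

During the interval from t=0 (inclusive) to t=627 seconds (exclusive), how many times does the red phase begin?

Cycle = 46+5+30 = 81s
red phase starts at t = k*81 + 51 for k=0,1,2,...
Need k*81+51 < 627 → k < 7.111
k ∈ {0, ..., 7} → 8 starts

Answer: 8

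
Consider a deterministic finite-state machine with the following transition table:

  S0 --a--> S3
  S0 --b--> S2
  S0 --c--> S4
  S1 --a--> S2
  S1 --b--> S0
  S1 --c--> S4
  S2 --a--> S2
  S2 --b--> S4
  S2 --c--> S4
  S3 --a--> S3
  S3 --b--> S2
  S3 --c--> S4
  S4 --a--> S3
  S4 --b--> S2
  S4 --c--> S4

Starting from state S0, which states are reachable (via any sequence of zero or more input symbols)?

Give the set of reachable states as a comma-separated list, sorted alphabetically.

BFS from S0:
  visit S0: S0--a-->S3 (new), S0--b-->S2 (new), S0--c-->S4 (new)
  visit S3: S3--a-->S3 (seen), S3--b-->S2 (seen), S3--c-->S4 (seen)
  visit S2: S2--a-->S2 (seen), S2--b-->S4 (seen), S2--c-->S4 (seen)
  visit S4: S4--a-->S3 (seen), S4--b-->S2 (seen), S4--c-->S4 (seen)

Answer: S0, S2, S3, S4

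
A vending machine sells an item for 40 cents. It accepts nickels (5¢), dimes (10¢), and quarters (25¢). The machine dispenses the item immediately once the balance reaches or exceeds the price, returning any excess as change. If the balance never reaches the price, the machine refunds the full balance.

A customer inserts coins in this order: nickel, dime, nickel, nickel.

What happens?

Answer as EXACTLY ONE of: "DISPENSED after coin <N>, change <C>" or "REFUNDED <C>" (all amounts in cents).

Price: 40¢
Coin 1 (nickel, 5¢): balance = 5¢
Coin 2 (dime, 10¢): balance = 15¢
Coin 3 (nickel, 5¢): balance = 20¢
Coin 4 (nickel, 5¢): balance = 25¢
All coins inserted, balance 25¢ < price 40¢ → REFUND 25¢

Answer: REFUNDED 25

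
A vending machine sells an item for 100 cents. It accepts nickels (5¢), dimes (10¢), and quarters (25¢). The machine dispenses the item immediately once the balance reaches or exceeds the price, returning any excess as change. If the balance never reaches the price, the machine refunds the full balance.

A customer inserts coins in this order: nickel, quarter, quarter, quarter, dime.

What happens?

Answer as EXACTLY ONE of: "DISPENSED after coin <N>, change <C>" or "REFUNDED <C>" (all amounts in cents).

Price: 100¢
Coin 1 (nickel, 5¢): balance = 5¢
Coin 2 (quarter, 25¢): balance = 30¢
Coin 3 (quarter, 25¢): balance = 55¢
Coin 4 (quarter, 25¢): balance = 80¢
Coin 5 (dime, 10¢): balance = 90¢
All coins inserted, balance 90¢ < price 100¢ → REFUND 90¢

Answer: REFUNDED 90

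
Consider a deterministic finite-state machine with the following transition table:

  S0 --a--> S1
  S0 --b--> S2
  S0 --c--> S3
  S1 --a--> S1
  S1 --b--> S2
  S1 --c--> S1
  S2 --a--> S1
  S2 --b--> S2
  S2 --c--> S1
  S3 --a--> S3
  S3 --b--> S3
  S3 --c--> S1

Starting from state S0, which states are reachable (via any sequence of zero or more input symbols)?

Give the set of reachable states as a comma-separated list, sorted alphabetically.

Answer: S0, S1, S2, S3

Derivation:
BFS from S0:
  visit S0: S0--a-->S1 (new), S0--b-->S2 (new), S0--c-->S3 (new)
  visit S1: S1--a-->S1 (seen), S1--b-->S2 (seen), S1--c-->S1 (seen)
  visit S2: S2--a-->S1 (seen), S2--b-->S2 (seen), S2--c-->S1 (seen)
  visit S3: S3--a-->S3 (seen), S3--b-->S3 (seen), S3--c-->S1 (seen)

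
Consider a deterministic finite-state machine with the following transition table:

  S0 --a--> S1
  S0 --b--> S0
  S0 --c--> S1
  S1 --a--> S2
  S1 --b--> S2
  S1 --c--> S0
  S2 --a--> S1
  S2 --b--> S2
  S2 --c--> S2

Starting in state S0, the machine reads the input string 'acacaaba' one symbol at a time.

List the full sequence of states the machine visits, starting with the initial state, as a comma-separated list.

Start: S0
  read 'a': S0 --a--> S1
  read 'c': S1 --c--> S0
  read 'a': S0 --a--> S1
  read 'c': S1 --c--> S0
  read 'a': S0 --a--> S1
  read 'a': S1 --a--> S2
  read 'b': S2 --b--> S2
  read 'a': S2 --a--> S1

Answer: S0, S1, S0, S1, S0, S1, S2, S2, S1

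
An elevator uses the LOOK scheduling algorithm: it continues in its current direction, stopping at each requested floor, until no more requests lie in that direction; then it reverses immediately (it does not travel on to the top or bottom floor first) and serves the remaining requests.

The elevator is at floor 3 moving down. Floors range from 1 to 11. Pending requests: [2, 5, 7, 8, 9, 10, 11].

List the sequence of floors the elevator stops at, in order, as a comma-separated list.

Answer: 2, 5, 7, 8, 9, 10, 11

Derivation:
Current: 3, moving DOWN
Serve below first (descending): [2]
Then reverse, serve above (ascending): [5, 7, 8, 9, 10, 11]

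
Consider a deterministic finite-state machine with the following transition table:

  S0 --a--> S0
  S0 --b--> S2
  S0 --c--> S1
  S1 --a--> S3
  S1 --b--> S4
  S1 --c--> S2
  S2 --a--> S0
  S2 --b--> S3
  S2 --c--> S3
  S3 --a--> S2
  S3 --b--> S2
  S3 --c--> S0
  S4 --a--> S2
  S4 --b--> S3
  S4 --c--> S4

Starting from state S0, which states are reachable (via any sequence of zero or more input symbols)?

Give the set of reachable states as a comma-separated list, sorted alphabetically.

BFS from S0:
  visit S0: S0--a-->S0 (seen), S0--b-->S2 (new), S0--c-->S1 (new)
  visit S2: S2--a-->S0 (seen), S2--b-->S3 (new), S2--c-->S3 (seen)
  visit S1: S1--a-->S3 (seen), S1--b-->S4 (new), S1--c-->S2 (seen)
  visit S3: S3--a-->S2 (seen), S3--b-->S2 (seen), S3--c-->S0 (seen)
  visit S4: S4--a-->S2 (seen), S4--b-->S3 (seen), S4--c-->S4 (seen)

Answer: S0, S1, S2, S3, S4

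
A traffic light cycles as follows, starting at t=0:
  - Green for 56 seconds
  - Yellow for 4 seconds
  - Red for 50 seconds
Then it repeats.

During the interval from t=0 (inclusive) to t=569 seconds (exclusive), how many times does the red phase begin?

Cycle = 56+4+50 = 110s
red phase starts at t = k*110 + 60 for k=0,1,2,...
Need k*110+60 < 569 → k < 4.627
k ∈ {0, ..., 4} → 5 starts

Answer: 5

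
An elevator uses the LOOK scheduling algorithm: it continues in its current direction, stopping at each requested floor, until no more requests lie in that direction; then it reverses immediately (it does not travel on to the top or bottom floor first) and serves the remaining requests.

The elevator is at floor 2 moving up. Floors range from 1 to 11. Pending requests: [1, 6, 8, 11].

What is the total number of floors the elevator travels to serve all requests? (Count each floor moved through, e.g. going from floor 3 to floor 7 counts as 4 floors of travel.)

Start at floor 2 moving up, LOOK stop order: [6, 8, 11, 1]
  2 → 6: |6-2| = 4, total = 4
  6 → 8: |8-6| = 2, total = 6
  8 → 11: |11-8| = 3, total = 9
  11 → 1: |1-11| = 10, total = 19

Answer: 19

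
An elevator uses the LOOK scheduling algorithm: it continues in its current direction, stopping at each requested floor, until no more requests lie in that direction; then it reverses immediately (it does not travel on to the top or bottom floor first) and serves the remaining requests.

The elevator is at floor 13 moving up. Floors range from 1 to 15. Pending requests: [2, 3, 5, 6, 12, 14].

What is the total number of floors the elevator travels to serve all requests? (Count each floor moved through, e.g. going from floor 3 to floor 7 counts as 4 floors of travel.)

Start at floor 13 moving up, LOOK stop order: [14, 12, 6, 5, 3, 2]
  13 → 14: |14-13| = 1, total = 1
  14 → 12: |12-14| = 2, total = 3
  12 → 6: |6-12| = 6, total = 9
  6 → 5: |5-6| = 1, total = 10
  5 → 3: |3-5| = 2, total = 12
  3 → 2: |2-3| = 1, total = 13

Answer: 13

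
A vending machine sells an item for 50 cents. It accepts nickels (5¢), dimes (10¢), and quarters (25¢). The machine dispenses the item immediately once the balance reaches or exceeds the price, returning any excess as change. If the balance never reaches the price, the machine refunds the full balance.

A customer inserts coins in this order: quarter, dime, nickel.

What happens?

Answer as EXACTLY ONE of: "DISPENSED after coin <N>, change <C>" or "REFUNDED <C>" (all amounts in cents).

Answer: REFUNDED 40

Derivation:
Price: 50¢
Coin 1 (quarter, 25¢): balance = 25¢
Coin 2 (dime, 10¢): balance = 35¢
Coin 3 (nickel, 5¢): balance = 40¢
All coins inserted, balance 40¢ < price 50¢ → REFUND 40¢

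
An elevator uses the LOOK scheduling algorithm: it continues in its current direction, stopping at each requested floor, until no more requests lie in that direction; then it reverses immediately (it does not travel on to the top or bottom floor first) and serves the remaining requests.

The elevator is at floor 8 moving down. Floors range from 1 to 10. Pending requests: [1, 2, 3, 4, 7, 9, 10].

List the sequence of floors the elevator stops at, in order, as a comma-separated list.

Answer: 7, 4, 3, 2, 1, 9, 10

Derivation:
Current: 8, moving DOWN
Serve below first (descending): [7, 4, 3, 2, 1]
Then reverse, serve above (ascending): [9, 10]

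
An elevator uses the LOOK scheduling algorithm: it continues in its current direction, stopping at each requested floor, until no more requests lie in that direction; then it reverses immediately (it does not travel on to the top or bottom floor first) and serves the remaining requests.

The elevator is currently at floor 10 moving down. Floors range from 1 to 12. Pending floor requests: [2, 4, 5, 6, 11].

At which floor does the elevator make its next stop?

Current floor: 10, direction: down
Requests above: [11]
Requests below: [2, 4, 5, 6]
Moving down and requests lie below → nearest below is max([2, 4, 5, 6]) = 6

Answer: 6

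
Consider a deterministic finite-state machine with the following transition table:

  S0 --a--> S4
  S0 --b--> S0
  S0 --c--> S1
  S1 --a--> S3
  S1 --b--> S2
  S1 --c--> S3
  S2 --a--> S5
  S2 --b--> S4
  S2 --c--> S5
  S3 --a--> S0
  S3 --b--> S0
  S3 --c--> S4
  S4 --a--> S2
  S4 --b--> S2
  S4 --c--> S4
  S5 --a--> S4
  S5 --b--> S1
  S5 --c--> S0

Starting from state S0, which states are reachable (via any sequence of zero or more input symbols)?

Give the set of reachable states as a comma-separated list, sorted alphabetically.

BFS from S0:
  visit S0: S0--a-->S4 (new), S0--b-->S0 (seen), S0--c-->S1 (new)
  visit S4: S4--a-->S2 (new), S4--b-->S2 (seen), S4--c-->S4 (seen)
  visit S1: S1--a-->S3 (new), S1--b-->S2 (seen), S1--c-->S3 (seen)
  visit S2: S2--a-->S5 (new), S2--b-->S4 (seen), S2--c-->S5 (seen)
  visit S3: S3--a-->S0 (seen), S3--b-->S0 (seen), S3--c-->S4 (seen)
  visit S5: S5--a-->S4 (seen), S5--b-->S1 (seen), S5--c-->S0 (seen)

Answer: S0, S1, S2, S3, S4, S5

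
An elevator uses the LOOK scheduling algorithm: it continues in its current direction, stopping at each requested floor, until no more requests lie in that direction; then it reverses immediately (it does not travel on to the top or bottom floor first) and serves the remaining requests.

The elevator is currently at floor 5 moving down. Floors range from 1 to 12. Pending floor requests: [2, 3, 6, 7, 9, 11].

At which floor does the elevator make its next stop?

Answer: 3

Derivation:
Current floor: 5, direction: down
Requests above: [6, 7, 9, 11]
Requests below: [2, 3]
Moving down and requests lie below → nearest below is max([2, 3]) = 3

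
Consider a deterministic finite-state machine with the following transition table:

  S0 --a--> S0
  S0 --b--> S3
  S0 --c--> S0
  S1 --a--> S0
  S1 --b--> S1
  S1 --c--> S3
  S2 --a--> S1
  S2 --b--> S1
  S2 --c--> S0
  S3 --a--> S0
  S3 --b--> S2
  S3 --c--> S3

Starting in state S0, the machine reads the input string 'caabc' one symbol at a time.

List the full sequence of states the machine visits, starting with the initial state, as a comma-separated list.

Answer: S0, S0, S0, S0, S3, S3

Derivation:
Start: S0
  read 'c': S0 --c--> S0
  read 'a': S0 --a--> S0
  read 'a': S0 --a--> S0
  read 'b': S0 --b--> S3
  read 'c': S3 --c--> S3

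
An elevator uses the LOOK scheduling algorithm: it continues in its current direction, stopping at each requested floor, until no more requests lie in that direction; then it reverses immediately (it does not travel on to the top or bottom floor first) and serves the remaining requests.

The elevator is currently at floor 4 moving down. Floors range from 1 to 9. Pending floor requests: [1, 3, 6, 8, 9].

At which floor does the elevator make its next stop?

Current floor: 4, direction: down
Requests above: [6, 8, 9]
Requests below: [1, 3]
Moving down and requests lie below → nearest below is max([1, 3]) = 3

Answer: 3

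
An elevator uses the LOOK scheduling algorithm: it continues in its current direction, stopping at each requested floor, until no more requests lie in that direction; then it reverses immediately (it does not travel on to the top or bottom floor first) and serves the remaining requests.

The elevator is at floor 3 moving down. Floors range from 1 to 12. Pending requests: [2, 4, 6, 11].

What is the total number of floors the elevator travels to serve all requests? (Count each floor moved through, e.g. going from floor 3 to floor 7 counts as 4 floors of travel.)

Answer: 10

Derivation:
Start at floor 3 moving down, LOOK stop order: [2, 4, 6, 11]
  3 → 2: |2-3| = 1, total = 1
  2 → 4: |4-2| = 2, total = 3
  4 → 6: |6-4| = 2, total = 5
  6 → 11: |11-6| = 5, total = 10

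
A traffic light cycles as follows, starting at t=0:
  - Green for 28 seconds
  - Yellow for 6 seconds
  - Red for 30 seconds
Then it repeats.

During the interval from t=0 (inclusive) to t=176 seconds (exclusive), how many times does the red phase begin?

Answer: 3

Derivation:
Cycle = 28+6+30 = 64s
red phase starts at t = k*64 + 34 for k=0,1,2,...
Need k*64+34 < 176 → k < 2.219
k ∈ {0, ..., 2} → 3 starts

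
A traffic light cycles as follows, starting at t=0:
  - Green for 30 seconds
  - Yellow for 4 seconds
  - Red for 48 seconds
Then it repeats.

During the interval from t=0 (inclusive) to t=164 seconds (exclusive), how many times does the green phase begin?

Cycle = 30+4+48 = 82s
green phase starts at t = k*82 + 0 for k=0,1,2,...
Need k*82+0 < 164 → k < 2.000
k ∈ {0, ..., 1} → 2 starts

Answer: 2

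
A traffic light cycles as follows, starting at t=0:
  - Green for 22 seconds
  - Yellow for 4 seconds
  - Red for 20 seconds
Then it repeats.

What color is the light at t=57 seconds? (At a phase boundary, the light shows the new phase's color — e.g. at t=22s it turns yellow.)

Cycle length = 22 + 4 + 20 = 46s
t = 57, phase_t = 57 mod 46 = 11
11 < 22 (green end) → GREEN

Answer: green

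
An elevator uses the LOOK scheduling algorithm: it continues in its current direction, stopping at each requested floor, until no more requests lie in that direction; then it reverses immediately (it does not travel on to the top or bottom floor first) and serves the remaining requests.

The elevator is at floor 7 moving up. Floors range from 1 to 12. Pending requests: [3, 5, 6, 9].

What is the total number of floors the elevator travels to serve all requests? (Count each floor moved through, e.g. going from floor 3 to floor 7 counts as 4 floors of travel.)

Start at floor 7 moving up, LOOK stop order: [9, 6, 5, 3]
  7 → 9: |9-7| = 2, total = 2
  9 → 6: |6-9| = 3, total = 5
  6 → 5: |5-6| = 1, total = 6
  5 → 3: |3-5| = 2, total = 8

Answer: 8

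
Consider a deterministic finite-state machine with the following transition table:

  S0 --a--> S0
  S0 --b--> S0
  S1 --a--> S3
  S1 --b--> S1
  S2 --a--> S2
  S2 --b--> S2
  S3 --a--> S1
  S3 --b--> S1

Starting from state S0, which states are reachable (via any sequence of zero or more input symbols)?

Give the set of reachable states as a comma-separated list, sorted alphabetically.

Answer: S0

Derivation:
BFS from S0:
  visit S0: S0--a-->S0 (seen), S0--b-->S0 (seen)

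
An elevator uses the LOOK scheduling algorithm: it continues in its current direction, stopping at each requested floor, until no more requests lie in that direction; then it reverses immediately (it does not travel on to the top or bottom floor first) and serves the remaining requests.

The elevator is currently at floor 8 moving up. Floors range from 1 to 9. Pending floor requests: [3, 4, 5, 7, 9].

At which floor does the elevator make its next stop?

Current floor: 8, direction: up
Requests above: [9]
Requests below: [3, 4, 5, 7]
Moving up and requests lie above → nearest above is min([9]) = 9

Answer: 9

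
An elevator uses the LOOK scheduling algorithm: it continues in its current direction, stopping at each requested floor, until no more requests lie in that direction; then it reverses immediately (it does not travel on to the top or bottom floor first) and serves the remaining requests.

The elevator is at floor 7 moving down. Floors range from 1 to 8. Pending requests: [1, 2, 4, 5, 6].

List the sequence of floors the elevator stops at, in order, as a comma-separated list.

Answer: 6, 5, 4, 2, 1

Derivation:
Current: 7, moving DOWN
Serve below first (descending): [6, 5, 4, 2, 1]
Then reverse, serve above (ascending): []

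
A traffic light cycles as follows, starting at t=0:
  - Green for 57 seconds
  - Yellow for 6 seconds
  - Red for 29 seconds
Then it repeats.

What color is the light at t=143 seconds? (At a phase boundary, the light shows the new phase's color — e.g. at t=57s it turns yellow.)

Answer: green

Derivation:
Cycle length = 57 + 6 + 29 = 92s
t = 143, phase_t = 143 mod 92 = 51
51 < 57 (green end) → GREEN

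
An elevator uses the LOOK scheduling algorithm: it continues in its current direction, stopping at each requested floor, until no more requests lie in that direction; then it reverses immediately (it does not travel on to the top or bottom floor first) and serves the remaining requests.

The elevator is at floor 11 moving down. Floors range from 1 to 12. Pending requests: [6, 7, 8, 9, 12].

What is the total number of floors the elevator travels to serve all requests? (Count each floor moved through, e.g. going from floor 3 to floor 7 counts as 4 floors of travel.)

Answer: 11

Derivation:
Start at floor 11 moving down, LOOK stop order: [9, 8, 7, 6, 12]
  11 → 9: |9-11| = 2, total = 2
  9 → 8: |8-9| = 1, total = 3
  8 → 7: |7-8| = 1, total = 4
  7 → 6: |6-7| = 1, total = 5
  6 → 12: |12-6| = 6, total = 11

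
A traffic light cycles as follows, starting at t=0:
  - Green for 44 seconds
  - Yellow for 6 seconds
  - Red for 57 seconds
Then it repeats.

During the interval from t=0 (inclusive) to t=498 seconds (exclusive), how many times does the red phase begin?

Answer: 5

Derivation:
Cycle = 44+6+57 = 107s
red phase starts at t = k*107 + 50 for k=0,1,2,...
Need k*107+50 < 498 → k < 4.187
k ∈ {0, ..., 4} → 5 starts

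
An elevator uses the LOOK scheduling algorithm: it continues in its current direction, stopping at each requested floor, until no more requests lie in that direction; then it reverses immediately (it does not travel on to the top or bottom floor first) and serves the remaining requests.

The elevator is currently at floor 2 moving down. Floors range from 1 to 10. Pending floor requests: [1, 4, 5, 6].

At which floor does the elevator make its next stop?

Answer: 1

Derivation:
Current floor: 2, direction: down
Requests above: [4, 5, 6]
Requests below: [1]
Moving down and requests lie below → nearest below is max([1]) = 1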